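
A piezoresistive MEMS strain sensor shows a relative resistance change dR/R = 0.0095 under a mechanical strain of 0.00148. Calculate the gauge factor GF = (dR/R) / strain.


Step 1: Identify values.
dR/R = 0.0095, strain = 0.00148
Step 2: GF = (dR/R) / strain = 0.0095 / 0.00148
GF = 6.4


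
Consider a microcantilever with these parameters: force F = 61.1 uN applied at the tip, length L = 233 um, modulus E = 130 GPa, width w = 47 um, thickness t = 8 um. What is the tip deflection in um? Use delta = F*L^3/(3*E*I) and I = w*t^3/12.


Step 1: Calculate the second moment of area.
I = w * t^3 / 12 = 47 * 8^3 / 12 = 2005.3333 um^4
Step 2: Convert E to consistent units (1 GPa = 1000 uN/um^2).
E = 130 GPa = 130000 uN/um^2
Step 3: Calculate tip deflection.
delta = F * L^3 / (3 * E * I)
delta = 61.1 * 233^3 / (3 * 130000 * 2005.3333)
delta = 0.9882 um


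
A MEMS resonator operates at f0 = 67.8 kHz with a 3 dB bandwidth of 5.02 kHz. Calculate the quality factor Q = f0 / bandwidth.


Step 1: Q = f0 / bandwidth
Step 2: Q = 67.8 / 5.02
Q = 13.5


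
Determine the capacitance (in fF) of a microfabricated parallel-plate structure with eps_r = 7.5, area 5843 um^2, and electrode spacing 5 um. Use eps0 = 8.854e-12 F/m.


Step 1: Convert area to m^2: A = 5843e-12 m^2
Step 2: Convert gap to m: d = 5e-6 m
Step 3: C = eps0 * eps_r * A / d
C = 8.854e-12 * 7.5 * 5843e-12 / 5e-6
Step 4: Convert to fF (multiply by 1e15).
C = 77.6 fF


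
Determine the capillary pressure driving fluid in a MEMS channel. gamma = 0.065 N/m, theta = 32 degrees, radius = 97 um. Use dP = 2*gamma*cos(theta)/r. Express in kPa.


Step 1: cos(32 deg) = 0.848
Step 2: Convert r to m: r = 97e-6 m
Step 3: dP = 2 * 0.065 * 0.848 / 97e-6 = 1136.5 Pa
Step 4: Convert Pa to kPa (divide by 1000).
dP = 1.14 kPa


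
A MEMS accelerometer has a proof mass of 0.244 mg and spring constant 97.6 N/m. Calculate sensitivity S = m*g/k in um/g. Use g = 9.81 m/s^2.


Step 1: Convert mass: m = 0.244 mg = 2.44e-07 kg
Step 2: S = m * g / k = 2.44e-07 * 9.81 / 97.6
Step 3: S = 2.45e-08 m/g
Step 4: Convert to um/g: S = 0.025 um/g


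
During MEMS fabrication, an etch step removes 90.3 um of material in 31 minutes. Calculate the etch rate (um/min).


Step 1: Etch rate = depth / time
Step 2: rate = 90.3 / 31
rate = 2.913 um/min


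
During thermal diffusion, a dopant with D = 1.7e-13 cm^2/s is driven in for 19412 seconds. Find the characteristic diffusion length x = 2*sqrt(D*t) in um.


Step 1: Compute D*t = 1.7e-13 * 19412 = 3.30004e-09 cm^2
Step 2: sqrt(D*t) = 5.7446e-05 cm
Step 3: x = 2 * 5.7446e-05 cm = 1.14892e-04 cm
Step 4: Convert to um (1 cm = 1e4 um): x = 1.149 um


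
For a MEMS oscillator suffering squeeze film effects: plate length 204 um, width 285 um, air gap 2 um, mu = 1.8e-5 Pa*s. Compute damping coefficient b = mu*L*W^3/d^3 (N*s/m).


Step 1: Convert to SI.
L = 204e-6 m, W = 285e-6 m, d = 2e-6 m
Step 2: W^3 = (285e-6)^3 = 2.31e-11 m^3
Step 3: d^3 = (2e-6)^3 = 8.00e-18 m^3
Step 4: b = 1.8e-5 * 204e-6 * 2.31e-11 / 8.00e-18
b = 1.06e-02 N*s/m


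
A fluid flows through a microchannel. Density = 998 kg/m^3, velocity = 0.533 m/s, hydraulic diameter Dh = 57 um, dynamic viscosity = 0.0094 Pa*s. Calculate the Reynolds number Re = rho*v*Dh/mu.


Step 1: Convert Dh to meters: Dh = 57e-6 m
Step 2: Re = rho * v * Dh / mu
Re = 998 * 0.533 * 57e-6 / 0.0094
Re = 3.226


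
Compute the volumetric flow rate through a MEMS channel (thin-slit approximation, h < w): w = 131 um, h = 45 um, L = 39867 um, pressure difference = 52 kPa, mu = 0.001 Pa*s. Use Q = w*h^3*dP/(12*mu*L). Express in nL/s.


Step 1: Convert all dimensions to SI (meters).
w = 131e-6 m, h = 45e-6 m, L = 39867e-6 m, dP = 52e3 Pa
Step 2: Q = w * h^3 * dP / (12 * mu * L)
Q = 131e-6 * (45e-6)^3 * 52e3 / (12 * 0.001 * 39867e-6) = 1.2975299e-09 m^3/s
Step 3: Convert Q from m^3/s to nL/s (1 m^3 = 1e12 nL, so multiply by 1e12).
Q = 1297.53 nL/s


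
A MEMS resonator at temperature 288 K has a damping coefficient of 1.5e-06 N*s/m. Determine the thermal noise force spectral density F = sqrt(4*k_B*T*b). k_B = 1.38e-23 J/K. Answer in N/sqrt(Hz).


Step 1: Compute 4 * k_B * T * b
= 4 * 1.38e-23 * 288 * 1.5e-06
= 2.3846e-26 N^2/Hz
Step 2: F_noise = sqrt(2.3846e-26)
F_noise = 1.54e-13 N/sqrt(Hz)


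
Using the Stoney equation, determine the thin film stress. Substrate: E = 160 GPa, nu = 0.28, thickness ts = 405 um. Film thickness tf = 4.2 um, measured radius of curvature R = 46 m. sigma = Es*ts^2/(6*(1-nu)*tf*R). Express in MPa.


Step 1: Compute numerator: Es * ts^2 = 160 * 405^2 = 26244000 (GPa*um^2)
Step 2: Compute denominator (R in um): 6*(1-nu)*tf*R = 6*0.72*4.2*46e6 = 834624000.0 (um^2)
Step 3: sigma (GPa) = 26244000 / 834624000.0 = 3.1444e-02 GPa
Step 4: Convert to MPa (x1000): sigma = 31.4 MPa


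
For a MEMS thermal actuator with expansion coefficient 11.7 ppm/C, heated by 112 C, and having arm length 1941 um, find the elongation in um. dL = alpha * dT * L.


Step 1: Convert CTE: alpha = 11.7 ppm/C = 11.7e-6 /C
Step 2: dL = 11.7e-6 * 112 * 1941
dL = 2.5435 um


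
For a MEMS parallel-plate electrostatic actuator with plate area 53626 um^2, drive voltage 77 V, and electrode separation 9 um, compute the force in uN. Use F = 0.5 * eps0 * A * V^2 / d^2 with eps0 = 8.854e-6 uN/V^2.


Step 1: Identify parameters.
eps0 = 8.854e-6 uN/V^2, A = 53626 um^2, V = 77 V, d = 9 um
Step 2: Compute V^2 = 77^2 = 5929
Step 3: Compute d^2 = 9^2 = 81
Step 4: F = 0.5 * 8.854e-6 * 53626 * 5929 / 81
F = 17.377 uN


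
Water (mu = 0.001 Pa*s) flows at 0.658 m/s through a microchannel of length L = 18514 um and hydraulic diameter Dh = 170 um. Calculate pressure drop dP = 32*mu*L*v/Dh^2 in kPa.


Step 1: Convert to SI: L = 18514e-6 m, Dh = 170e-6 m
Step 2: dP = 32 * 0.001 * 18514e-6 * 0.658 / (170e-6)^2
Step 3: dP = 13488.95 Pa
Step 4: Convert to kPa: dP = 13.49 kPa


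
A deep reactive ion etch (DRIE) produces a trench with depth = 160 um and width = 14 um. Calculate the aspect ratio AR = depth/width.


Step 1: AR = depth / width
Step 2: AR = 160 / 14
AR = 11.4


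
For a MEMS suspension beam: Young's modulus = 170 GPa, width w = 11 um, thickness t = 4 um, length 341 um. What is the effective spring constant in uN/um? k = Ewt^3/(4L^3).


Step 1: Convert E to consistent units (1 GPa = 1000 uN/um^2).
E = 170 GPa = 170000 uN/um^2
Step 2: Compute t^3 = 4^3 = 64
Step 3: Compute L^3 = 341^3 = 39651821
Step 4: k = 170000 * 11 * 64 / (4 * 39651821)
k = 0.7546 uN/um


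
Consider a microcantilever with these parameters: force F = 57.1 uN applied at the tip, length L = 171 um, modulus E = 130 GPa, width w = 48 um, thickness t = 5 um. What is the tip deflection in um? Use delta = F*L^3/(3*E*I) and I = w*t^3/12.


Step 1: Calculate the second moment of area.
I = w * t^3 / 12 = 48 * 5^3 / 12 = 500.0 um^4
Step 2: Convert E to consistent units (1 GPa = 1000 uN/um^2).
E = 130 GPa = 130000 uN/um^2
Step 3: Calculate tip deflection.
delta = F * L^3 / (3 * E * I)
delta = 57.1 * 171^3 / (3 * 130000 * 500.0)
delta = 1.4642 um


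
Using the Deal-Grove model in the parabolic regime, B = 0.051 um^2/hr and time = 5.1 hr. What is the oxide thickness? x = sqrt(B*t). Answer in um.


Step 1: Compute B*t = 0.051 * 5.1 = 0.2601
Step 2: x = sqrt(0.2601)
x = 0.51 um


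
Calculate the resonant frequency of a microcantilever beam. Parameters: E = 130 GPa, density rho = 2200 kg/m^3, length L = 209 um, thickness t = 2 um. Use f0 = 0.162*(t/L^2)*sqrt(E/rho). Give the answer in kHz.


Step 1: Convert units to SI.
t_SI = 2e-6 m, L_SI = 209e-6 m
Step 2: Calculate sqrt(E/rho).
sqrt(130e9 / 2200) = 7687.06 m/s
Step 3: Compute f0.
f0 = 0.162 * 2e-6 / (209e-6)^2 * 7687.06 = 57018.1 Hz = 57.02 kHz


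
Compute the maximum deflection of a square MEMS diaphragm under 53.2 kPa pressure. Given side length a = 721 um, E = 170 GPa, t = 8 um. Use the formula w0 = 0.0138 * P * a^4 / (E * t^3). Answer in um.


Step 1: Convert pressure to compatible units (E is in GPa, so P in GPa).
P = 53.2 kPa = 53.2e-6 GPa
Step 2: Compute numerator: 0.0138 * P * a^4.
a^4 = 721^4 = 270234665281
numerator = 0.0138 * 53.2e-6 * 270234665281 = 1.983955e+05
Step 3: Compute denominator: E * t^3 = 170 * 8^3 = 87040
Step 4: w0 = numerator / denominator = 1.983955e+05 / 87040 = 2.2794 um


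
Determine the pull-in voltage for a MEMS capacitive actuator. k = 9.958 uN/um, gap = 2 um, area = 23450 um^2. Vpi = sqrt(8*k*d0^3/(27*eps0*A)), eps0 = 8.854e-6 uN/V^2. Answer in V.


Step 1: Compute numerator: 8 * k * d0^3 = 8 * 9.958 * 2^3 = 637.312
Step 2: Compute denominator: 27 * eps0 * A = 27 * 8.854e-6 * 23450 = 5.60591
Step 3: Vpi = sqrt(637.312 / 5.60591)
Vpi = 10.66 V


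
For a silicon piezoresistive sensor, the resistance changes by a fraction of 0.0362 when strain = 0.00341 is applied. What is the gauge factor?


Step 1: Identify values.
dR/R = 0.0362, strain = 0.00341
Step 2: GF = (dR/R) / strain = 0.0362 / 0.00341
GF = 10.6


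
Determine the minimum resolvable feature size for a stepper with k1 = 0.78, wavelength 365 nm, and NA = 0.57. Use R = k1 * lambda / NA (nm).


Step 1: Identify values: k1 = 0.78, lambda = 365 nm, NA = 0.57
Step 2: R = k1 * lambda / NA
R = 0.78 * 365 / 0.57
R = 499.5 nm


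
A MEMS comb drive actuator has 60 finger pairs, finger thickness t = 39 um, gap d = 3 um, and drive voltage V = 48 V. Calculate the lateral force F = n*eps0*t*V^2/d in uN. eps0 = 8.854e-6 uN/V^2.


Step 1: Parameters: n=60, eps0=8.854e-6 uN/V^2, t=39 um, V=48 V, d=3 um
Step 2: V^2 = 2304
Step 3: F = 60 * 8.854e-6 * 39 * 2304 / 3
F = 15.912 uN


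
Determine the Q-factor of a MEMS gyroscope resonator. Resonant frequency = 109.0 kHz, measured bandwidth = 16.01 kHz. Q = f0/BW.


Step 1: Q = f0 / bandwidth
Step 2: Q = 109.0 / 16.01
Q = 6.8


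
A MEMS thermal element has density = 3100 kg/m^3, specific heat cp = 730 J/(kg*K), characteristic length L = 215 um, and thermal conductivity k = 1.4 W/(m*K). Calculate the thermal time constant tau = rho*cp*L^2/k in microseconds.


Step 1: Convert L to m: L = 215e-6 m
Step 2: L^2 = (215e-6)^2 = 4.6225e-08 m^2
Step 3: tau = 3100 * 730 * 4.6225e-08 / 1.4 = 7.471941071e-02 s
Step 4: Convert to microseconds (multiply by 1e6).
tau = 74719.411 us


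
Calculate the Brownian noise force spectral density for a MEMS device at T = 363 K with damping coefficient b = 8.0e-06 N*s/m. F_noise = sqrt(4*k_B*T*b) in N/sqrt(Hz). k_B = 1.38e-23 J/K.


Step 1: Compute 4 * k_B * T * b
= 4 * 1.38e-23 * 363 * 8.0e-06
= 1.6030e-25 N^2/Hz
Step 2: F_noise = sqrt(1.6030e-25)
F_noise = 4.00e-13 N/sqrt(Hz)


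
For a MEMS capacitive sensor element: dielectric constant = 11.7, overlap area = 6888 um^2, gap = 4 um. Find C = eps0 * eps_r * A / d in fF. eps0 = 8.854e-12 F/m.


Step 1: Convert area to m^2: A = 6888e-12 m^2
Step 2: Convert gap to m: d = 4e-6 m
Step 3: C = eps0 * eps_r * A / d
C = 8.854e-12 * 11.7 * 6888e-12 / 4e-6
Step 4: Convert to fF (multiply by 1e15).
C = 178.39 fF


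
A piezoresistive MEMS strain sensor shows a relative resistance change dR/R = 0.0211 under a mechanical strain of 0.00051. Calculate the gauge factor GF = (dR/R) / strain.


Step 1: Identify values.
dR/R = 0.0211, strain = 0.00051
Step 2: GF = (dR/R) / strain = 0.0211 / 0.00051
GF = 41.4


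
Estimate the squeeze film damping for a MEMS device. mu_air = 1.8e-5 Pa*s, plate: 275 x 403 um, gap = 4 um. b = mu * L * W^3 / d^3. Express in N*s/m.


Step 1: Convert to SI.
L = 275e-6 m, W = 403e-6 m, d = 4e-6 m
Step 2: W^3 = (403e-6)^3 = 6.55e-11 m^3
Step 3: d^3 = (4e-6)^3 = 6.40e-17 m^3
Step 4: b = 1.8e-5 * 275e-6 * 6.55e-11 / 6.40e-17
b = 5.06e-03 N*s/m


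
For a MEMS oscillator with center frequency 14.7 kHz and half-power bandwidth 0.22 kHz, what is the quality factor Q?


Step 1: Q = f0 / bandwidth
Step 2: Q = 14.7 / 0.22
Q = 66.8


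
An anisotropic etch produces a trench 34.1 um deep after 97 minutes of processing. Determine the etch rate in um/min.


Step 1: Etch rate = depth / time
Step 2: rate = 34.1 / 97
rate = 0.352 um/min


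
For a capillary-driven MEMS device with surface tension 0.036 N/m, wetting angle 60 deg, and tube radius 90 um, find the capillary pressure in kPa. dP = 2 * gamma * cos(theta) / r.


Step 1: cos(60 deg) = 0.5
Step 2: Convert r to m: r = 90e-6 m
Step 3: dP = 2 * 0.036 * 0.5 / 90e-6 = 400.0 Pa
Step 4: Convert Pa to kPa (divide by 1000).
dP = 0.4 kPa


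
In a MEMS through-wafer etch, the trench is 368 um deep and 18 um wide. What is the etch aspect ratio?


Step 1: AR = depth / width
Step 2: AR = 368 / 18
AR = 20.4


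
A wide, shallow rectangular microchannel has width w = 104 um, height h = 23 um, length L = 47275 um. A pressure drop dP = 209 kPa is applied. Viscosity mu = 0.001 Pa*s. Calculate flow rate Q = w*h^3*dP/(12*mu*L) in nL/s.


Step 1: Convert all dimensions to SI (meters).
w = 104e-6 m, h = 23e-6 m, L = 47275e-6 m, dP = 209e3 Pa
Step 2: Q = w * h^3 * dP / (12 * mu * L)
Q = 104e-6 * (23e-6)^3 * 209e3 / (12 * 0.001 * 47275e-6) = 4.6617647e-10 m^3/s
Step 3: Convert Q from m^3/s to nL/s (1 m^3 = 1e12 nL, so multiply by 1e12).
Q = 466.176 nL/s


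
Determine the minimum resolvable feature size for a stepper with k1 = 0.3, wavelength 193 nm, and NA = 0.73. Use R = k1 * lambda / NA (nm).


Step 1: Identify values: k1 = 0.3, lambda = 193 nm, NA = 0.73
Step 2: R = k1 * lambda / NA
R = 0.3 * 193 / 0.73
R = 79.3 nm


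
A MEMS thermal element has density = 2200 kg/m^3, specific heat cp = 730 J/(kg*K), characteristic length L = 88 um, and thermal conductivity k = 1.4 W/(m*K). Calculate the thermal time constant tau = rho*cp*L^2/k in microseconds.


Step 1: Convert L to m: L = 88e-6 m
Step 2: L^2 = (88e-6)^2 = 7.744e-09 m^2
Step 3: tau = 2200 * 730 * 7.744e-09 / 1.4 = 8.88347429e-03 s
Step 4: Convert to microseconds (multiply by 1e6).
tau = 8883.474 us


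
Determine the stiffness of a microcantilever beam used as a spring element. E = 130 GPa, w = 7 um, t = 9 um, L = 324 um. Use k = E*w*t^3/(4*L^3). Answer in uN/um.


Step 1: Convert E to consistent units (1 GPa = 1000 uN/um^2).
E = 130 GPa = 130000 uN/um^2
Step 2: Compute t^3 = 9^3 = 729
Step 3: Compute L^3 = 324^3 = 34012224
Step 4: k = 130000 * 7 * 729 / (4 * 34012224)
k = 4.8761 uN/um


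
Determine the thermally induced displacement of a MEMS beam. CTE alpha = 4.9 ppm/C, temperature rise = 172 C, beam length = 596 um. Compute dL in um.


Step 1: Convert CTE: alpha = 4.9 ppm/C = 4.9e-6 /C
Step 2: dL = 4.9e-6 * 172 * 596
dL = 0.5023 um


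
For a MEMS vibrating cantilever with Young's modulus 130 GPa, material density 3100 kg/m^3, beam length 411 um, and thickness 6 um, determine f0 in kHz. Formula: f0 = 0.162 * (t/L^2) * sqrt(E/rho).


Step 1: Convert units to SI.
t_SI = 6e-6 m, L_SI = 411e-6 m
Step 2: Calculate sqrt(E/rho).
sqrt(130e9 / 3100) = 6475.76 m/s
Step 3: Compute f0.
f0 = 0.162 * 6e-6 / (411e-6)^2 * 6475.76 = 37262.6 Hz = 37.26 kHz


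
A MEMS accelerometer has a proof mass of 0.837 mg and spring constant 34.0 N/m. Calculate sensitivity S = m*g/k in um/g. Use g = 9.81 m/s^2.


Step 1: Convert mass: m = 0.837 mg = 8.37e-07 kg
Step 2: S = m * g / k = 8.37e-07 * 9.81 / 34.0
Step 3: S = 2.41e-07 m/g
Step 4: Convert to um/g: S = 0.241 um/g


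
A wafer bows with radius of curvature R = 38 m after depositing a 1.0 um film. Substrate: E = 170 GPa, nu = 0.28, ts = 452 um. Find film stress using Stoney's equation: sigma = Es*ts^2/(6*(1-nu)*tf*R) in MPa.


Step 1: Compute numerator: Es * ts^2 = 170 * 452^2 = 34731680 (GPa*um^2)
Step 2: Compute denominator (R in um): 6*(1-nu)*tf*R = 6*0.72*1.0*38e6 = 164160000.0 (um^2)
Step 3: sigma (GPa) = 34731680 / 164160000.0 = 2.11572e-01 GPa
Step 4: Convert to MPa (x1000): sigma = 211.6 MPa


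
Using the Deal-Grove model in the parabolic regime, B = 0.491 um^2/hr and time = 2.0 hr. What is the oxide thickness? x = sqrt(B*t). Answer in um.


Step 1: Compute B*t = 0.491 * 2.0 = 0.982
Step 2: x = sqrt(0.982)
x = 0.991 um


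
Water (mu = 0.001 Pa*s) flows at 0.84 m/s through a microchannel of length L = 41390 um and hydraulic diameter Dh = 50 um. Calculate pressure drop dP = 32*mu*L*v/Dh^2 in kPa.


Step 1: Convert to SI: L = 41390e-6 m, Dh = 50e-6 m
Step 2: dP = 32 * 0.001 * 41390e-6 * 0.84 / (50e-6)^2
Step 3: dP = 445025.28 Pa
Step 4: Convert to kPa: dP = 445.03 kPa


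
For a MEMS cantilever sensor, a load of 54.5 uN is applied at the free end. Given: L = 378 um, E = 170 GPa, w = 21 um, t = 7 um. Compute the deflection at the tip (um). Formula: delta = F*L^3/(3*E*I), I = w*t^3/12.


Step 1: Calculate the second moment of area.
I = w * t^3 / 12 = 21 * 7^3 / 12 = 600.25 um^4
Step 2: Convert E to consistent units (1 GPa = 1000 uN/um^2).
E = 170 GPa = 170000 uN/um^2
Step 3: Calculate tip deflection.
delta = F * L^3 / (3 * E * I)
delta = 54.5 * 378^3 / (3 * 170000 * 600.25)
delta = 9.6154 um


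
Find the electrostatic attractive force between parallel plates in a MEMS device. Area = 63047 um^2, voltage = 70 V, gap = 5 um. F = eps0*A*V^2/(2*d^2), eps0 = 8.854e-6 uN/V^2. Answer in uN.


Step 1: Identify parameters.
eps0 = 8.854e-6 uN/V^2, A = 63047 um^2, V = 70 V, d = 5 um
Step 2: Compute V^2 = 70^2 = 4900
Step 3: Compute d^2 = 5^2 = 25
Step 4: F = 0.5 * 8.854e-6 * 63047 * 4900 / 25
F = 54.705 uN


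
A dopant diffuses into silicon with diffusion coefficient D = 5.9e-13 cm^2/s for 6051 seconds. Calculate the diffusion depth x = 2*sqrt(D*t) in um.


Step 1: Compute D*t = 5.9e-13 * 6051 = 3.57009e-09 cm^2
Step 2: sqrt(D*t) = 5.97502e-05 cm
Step 3: x = 2 * 5.97502e-05 cm = 1.195004e-04 cm
Step 4: Convert to um (1 cm = 1e4 um): x = 1.195 um


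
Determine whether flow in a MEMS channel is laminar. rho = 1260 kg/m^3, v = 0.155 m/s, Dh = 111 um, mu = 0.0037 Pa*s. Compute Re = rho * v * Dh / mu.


Step 1: Convert Dh to meters: Dh = 111e-6 m
Step 2: Re = rho * v * Dh / mu
Re = 1260 * 0.155 * 111e-6 / 0.0037
Re = 5.859
Since Re = 5.859 is below ~2300, the flow is laminar.


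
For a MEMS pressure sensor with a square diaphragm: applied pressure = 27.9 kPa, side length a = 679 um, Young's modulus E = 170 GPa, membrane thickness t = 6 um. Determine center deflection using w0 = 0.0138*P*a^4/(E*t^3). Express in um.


Step 1: Convert pressure to compatible units (E is in GPa, so P in GPa).
P = 27.9 kPa = 27.9e-6 GPa
Step 2: Compute numerator: 0.0138 * P * a^4.
a^4 = 679^4 = 212558803681
numerator = 0.0138 * 27.9e-6 * 212558803681 = 8.183939e+04
Step 3: Compute denominator: E * t^3 = 170 * 6^3 = 36720
Step 4: w0 = numerator / denominator = 8.183939e+04 / 36720 = 2.2287 um


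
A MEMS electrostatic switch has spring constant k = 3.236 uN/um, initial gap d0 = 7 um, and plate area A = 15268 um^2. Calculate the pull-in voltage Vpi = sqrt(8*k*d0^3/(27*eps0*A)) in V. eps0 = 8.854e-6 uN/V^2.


Step 1: Compute numerator: 8 * k * d0^3 = 8 * 3.236 * 7^3 = 8879.584
Step 2: Compute denominator: 27 * eps0 * A = 27 * 8.854e-6 * 15268 = 3.649938
Step 3: Vpi = sqrt(8879.584 / 3.649938)
Vpi = 49.32 V


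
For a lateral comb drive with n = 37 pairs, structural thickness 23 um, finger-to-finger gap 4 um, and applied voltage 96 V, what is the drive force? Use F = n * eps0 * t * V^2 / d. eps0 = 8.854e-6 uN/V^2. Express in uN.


Step 1: Parameters: n=37, eps0=8.854e-6 uN/V^2, t=23 um, V=96 V, d=4 um
Step 2: V^2 = 9216
Step 3: F = 37 * 8.854e-6 * 23 * 9216 / 4
F = 17.36 uN


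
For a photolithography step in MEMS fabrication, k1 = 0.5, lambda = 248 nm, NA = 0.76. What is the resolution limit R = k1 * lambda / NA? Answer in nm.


Step 1: Identify values: k1 = 0.5, lambda = 248 nm, NA = 0.76
Step 2: R = k1 * lambda / NA
R = 0.5 * 248 / 0.76
R = 163.2 nm


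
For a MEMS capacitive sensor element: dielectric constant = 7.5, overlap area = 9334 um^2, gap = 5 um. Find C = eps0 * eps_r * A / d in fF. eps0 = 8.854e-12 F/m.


Step 1: Convert area to m^2: A = 9334e-12 m^2
Step 2: Convert gap to m: d = 5e-6 m
Step 3: C = eps0 * eps_r * A / d
C = 8.854e-12 * 7.5 * 9334e-12 / 5e-6
Step 4: Convert to fF (multiply by 1e15).
C = 123.96 fF


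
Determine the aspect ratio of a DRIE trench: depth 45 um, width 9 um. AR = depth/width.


Step 1: AR = depth / width
Step 2: AR = 45 / 9
AR = 5.0


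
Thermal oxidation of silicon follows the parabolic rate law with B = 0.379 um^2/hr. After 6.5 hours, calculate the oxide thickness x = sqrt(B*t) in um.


Step 1: Compute B*t = 0.379 * 6.5 = 2.4635
Step 2: x = sqrt(2.4635)
x = 1.57 um


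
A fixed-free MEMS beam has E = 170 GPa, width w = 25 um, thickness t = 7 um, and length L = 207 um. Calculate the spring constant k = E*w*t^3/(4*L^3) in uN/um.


Step 1: Convert E to consistent units (1 GPa = 1000 uN/um^2).
E = 170 GPa = 170000 uN/um^2
Step 2: Compute t^3 = 7^3 = 343
Step 3: Compute L^3 = 207^3 = 8869743
Step 4: k = 170000 * 25 * 343 / (4 * 8869743)
k = 41.0877 uN/um


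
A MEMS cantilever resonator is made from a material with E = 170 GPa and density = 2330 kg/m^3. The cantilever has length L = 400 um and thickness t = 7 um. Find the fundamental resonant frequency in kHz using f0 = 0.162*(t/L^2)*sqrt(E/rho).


Step 1: Convert units to SI.
t_SI = 7e-6 m, L_SI = 400e-6 m
Step 2: Calculate sqrt(E/rho).
sqrt(170e9 / 2330) = 8541.74 m/s
Step 3: Compute f0.
f0 = 0.162 * 7e-6 / (400e-6)^2 * 8541.74 = 60539.6 Hz = 60.54 kHz


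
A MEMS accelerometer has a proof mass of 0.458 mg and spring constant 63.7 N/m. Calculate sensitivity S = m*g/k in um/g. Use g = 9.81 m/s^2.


Step 1: Convert mass: m = 0.458 mg = 4.58e-07 kg
Step 2: S = m * g / k = 4.58e-07 * 9.81 / 63.7
Step 3: S = 7.05e-08 m/g
Step 4: Convert to um/g: S = 0.071 um/g


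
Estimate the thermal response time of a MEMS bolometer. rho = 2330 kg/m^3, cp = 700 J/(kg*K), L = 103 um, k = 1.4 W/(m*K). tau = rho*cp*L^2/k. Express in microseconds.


Step 1: Convert L to m: L = 103e-6 m
Step 2: L^2 = (103e-6)^2 = 1.0609e-08 m^2
Step 3: tau = 2330 * 700 * 1.0609e-08 / 1.4 = 1.2359485e-02 s
Step 4: Convert to microseconds (multiply by 1e6).
tau = 12359.485 us


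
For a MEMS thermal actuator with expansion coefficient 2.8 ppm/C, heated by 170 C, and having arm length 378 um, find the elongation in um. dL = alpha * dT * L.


Step 1: Convert CTE: alpha = 2.8 ppm/C = 2.8e-6 /C
Step 2: dL = 2.8e-6 * 170 * 378
dL = 0.1799 um


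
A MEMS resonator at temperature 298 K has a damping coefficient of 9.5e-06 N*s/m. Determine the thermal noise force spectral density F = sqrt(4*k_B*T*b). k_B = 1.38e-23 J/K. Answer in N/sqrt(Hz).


Step 1: Compute 4 * k_B * T * b
= 4 * 1.38e-23 * 298 * 9.5e-06
= 1.5627e-25 N^2/Hz
Step 2: F_noise = sqrt(1.5627e-25)
F_noise = 3.95e-13 N/sqrt(Hz)


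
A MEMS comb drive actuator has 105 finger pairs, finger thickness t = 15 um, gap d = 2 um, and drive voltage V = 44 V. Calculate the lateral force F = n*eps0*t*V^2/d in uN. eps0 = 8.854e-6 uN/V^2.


Step 1: Parameters: n=105, eps0=8.854e-6 uN/V^2, t=15 um, V=44 V, d=2 um
Step 2: V^2 = 1936
Step 3: F = 105 * 8.854e-6 * 15 * 1936 / 2
F = 13.499 uN


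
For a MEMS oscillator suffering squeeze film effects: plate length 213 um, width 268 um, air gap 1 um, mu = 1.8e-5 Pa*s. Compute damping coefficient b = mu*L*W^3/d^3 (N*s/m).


Step 1: Convert to SI.
L = 213e-6 m, W = 268e-6 m, d = 1e-6 m
Step 2: W^3 = (268e-6)^3 = 1.92e-11 m^3
Step 3: d^3 = (1e-6)^3 = 1.00e-18 m^3
Step 4: b = 1.8e-5 * 213e-6 * 1.92e-11 / 1.00e-18
b = 7.38e-02 N*s/m


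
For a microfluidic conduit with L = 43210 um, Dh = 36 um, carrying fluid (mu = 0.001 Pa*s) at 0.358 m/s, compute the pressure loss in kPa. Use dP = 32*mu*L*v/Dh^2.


Step 1: Convert to SI: L = 43210e-6 m, Dh = 36e-6 m
Step 2: dP = 32 * 0.001 * 43210e-6 * 0.358 / (36e-6)^2
Step 3: dP = 381955.06 Pa
Step 4: Convert to kPa: dP = 381.96 kPa


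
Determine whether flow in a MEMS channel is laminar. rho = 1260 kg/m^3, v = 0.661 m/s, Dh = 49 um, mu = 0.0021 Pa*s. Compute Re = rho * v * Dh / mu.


Step 1: Convert Dh to meters: Dh = 49e-6 m
Step 2: Re = rho * v * Dh / mu
Re = 1260 * 0.661 * 49e-6 / 0.0021
Re = 19.433
Since Re = 19.433 is below ~2300, the flow is laminar.


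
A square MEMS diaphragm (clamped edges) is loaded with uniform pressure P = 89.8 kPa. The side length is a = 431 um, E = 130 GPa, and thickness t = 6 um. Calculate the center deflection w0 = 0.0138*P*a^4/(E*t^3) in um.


Step 1: Convert pressure to compatible units (E is in GPa, so P in GPa).
P = 89.8 kPa = 89.8e-6 GPa
Step 2: Compute numerator: 0.0138 * P * a^4.
a^4 = 431^4 = 34507149121
numerator = 0.0138 * 89.8e-6 * 34507149121 = 4.276264e+04
Step 3: Compute denominator: E * t^3 = 130 * 6^3 = 28080
Step 4: w0 = numerator / denominator = 4.276264e+04 / 28080 = 1.5229 um


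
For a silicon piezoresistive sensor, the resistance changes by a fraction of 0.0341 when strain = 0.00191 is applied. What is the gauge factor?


Step 1: Identify values.
dR/R = 0.0341, strain = 0.00191
Step 2: GF = (dR/R) / strain = 0.0341 / 0.00191
GF = 17.9


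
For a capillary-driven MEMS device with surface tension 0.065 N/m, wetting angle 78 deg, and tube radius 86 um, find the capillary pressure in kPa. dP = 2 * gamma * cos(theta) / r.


Step 1: cos(78 deg) = 0.2079
Step 2: Convert r to m: r = 86e-6 m
Step 3: dP = 2 * 0.065 * 0.2079 / 86e-6 = 314.3 Pa
Step 4: Convert Pa to kPa (divide by 1000).
dP = 0.31 kPa


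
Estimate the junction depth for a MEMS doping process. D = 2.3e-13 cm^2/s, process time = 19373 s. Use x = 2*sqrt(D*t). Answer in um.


Step 1: Compute D*t = 2.3e-13 * 19373 = 4.45579e-09 cm^2
Step 2: sqrt(D*t) = 6.67517e-05 cm
Step 3: x = 2 * 6.67517e-05 cm = 1.335034e-04 cm
Step 4: Convert to um (1 cm = 1e4 um): x = 1.335 um


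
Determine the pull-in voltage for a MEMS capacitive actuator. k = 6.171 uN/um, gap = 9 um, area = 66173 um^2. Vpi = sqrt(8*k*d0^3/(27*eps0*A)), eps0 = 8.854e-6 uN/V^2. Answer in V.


Step 1: Compute numerator: 8 * k * d0^3 = 8 * 6.171 * 9^3 = 35989.272
Step 2: Compute denominator: 27 * eps0 * A = 27 * 8.854e-6 * 66173 = 15.819185
Step 3: Vpi = sqrt(35989.272 / 15.819185)
Vpi = 47.7 V


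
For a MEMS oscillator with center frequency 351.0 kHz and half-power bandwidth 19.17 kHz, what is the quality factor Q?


Step 1: Q = f0 / bandwidth
Step 2: Q = 351.0 / 19.17
Q = 18.3


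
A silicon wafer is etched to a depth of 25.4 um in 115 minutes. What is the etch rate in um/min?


Step 1: Etch rate = depth / time
Step 2: rate = 25.4 / 115
rate = 0.221 um/min


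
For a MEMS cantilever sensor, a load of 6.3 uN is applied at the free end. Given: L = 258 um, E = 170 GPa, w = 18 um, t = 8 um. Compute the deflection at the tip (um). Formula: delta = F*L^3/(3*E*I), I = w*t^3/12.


Step 1: Calculate the second moment of area.
I = w * t^3 / 12 = 18 * 8^3 / 12 = 768.0 um^4
Step 2: Convert E to consistent units (1 GPa = 1000 uN/um^2).
E = 170 GPa = 170000 uN/um^2
Step 3: Calculate tip deflection.
delta = F * L^3 / (3 * E * I)
delta = 6.3 * 258^3 / (3 * 170000 * 768.0)
delta = 0.2762 um


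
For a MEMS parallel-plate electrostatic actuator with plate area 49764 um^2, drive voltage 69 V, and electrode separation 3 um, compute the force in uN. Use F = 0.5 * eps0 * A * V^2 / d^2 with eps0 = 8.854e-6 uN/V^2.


Step 1: Identify parameters.
eps0 = 8.854e-6 uN/V^2, A = 49764 um^2, V = 69 V, d = 3 um
Step 2: Compute V^2 = 69^2 = 4761
Step 3: Compute d^2 = 3^2 = 9
Step 4: F = 0.5 * 8.854e-6 * 49764 * 4761 / 9
F = 116.541 uN


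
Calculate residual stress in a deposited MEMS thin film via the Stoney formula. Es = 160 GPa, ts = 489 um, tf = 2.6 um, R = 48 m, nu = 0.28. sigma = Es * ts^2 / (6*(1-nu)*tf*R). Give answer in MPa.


Step 1: Compute numerator: Es * ts^2 = 160 * 489^2 = 38259360 (GPa*um^2)
Step 2: Compute denominator (R in um): 6*(1-nu)*tf*R = 6*0.72*2.6*48e6 = 539136000.0 (um^2)
Step 3: sigma (GPa) = 38259360 / 539136000.0 = 7.0964e-02 GPa
Step 4: Convert to MPa (x1000): sigma = 71.0 MPa


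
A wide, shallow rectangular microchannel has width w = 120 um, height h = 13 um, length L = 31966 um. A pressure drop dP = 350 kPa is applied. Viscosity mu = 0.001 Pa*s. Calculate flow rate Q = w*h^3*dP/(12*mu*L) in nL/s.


Step 1: Convert all dimensions to SI (meters).
w = 120e-6 m, h = 13e-6 m, L = 31966e-6 m, dP = 350e3 Pa
Step 2: Q = w * h^3 * dP / (12 * mu * L)
Q = 120e-6 * (13e-6)^3 * 350e3 / (12 * 0.001 * 31966e-6) = 2.4055246e-10 m^3/s
Step 3: Convert Q from m^3/s to nL/s (1 m^3 = 1e12 nL, so multiply by 1e12).
Q = 240.552 nL/s


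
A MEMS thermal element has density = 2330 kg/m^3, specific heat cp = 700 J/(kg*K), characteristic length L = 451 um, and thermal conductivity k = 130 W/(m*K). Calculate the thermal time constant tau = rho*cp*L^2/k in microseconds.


Step 1: Convert L to m: L = 451e-6 m
Step 2: L^2 = (451e-6)^2 = 2.03401e-07 m^2
Step 3: tau = 2330 * 700 * 2.03401e-07 / 130 = 2.5519e-03 s
Step 4: Convert to microseconds (multiply by 1e6).
tau = 2551.9 us


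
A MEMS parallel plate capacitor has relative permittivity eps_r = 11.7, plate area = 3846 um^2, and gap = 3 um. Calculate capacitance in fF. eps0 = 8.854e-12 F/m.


Step 1: Convert area to m^2: A = 3846e-12 m^2
Step 2: Convert gap to m: d = 3e-6 m
Step 3: C = eps0 * eps_r * A / d
C = 8.854e-12 * 11.7 * 3846e-12 / 3e-6
Step 4: Convert to fF (multiply by 1e15).
C = 132.8 fF


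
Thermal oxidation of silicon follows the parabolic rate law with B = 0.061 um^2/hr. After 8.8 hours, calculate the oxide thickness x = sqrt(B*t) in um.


Step 1: Compute B*t = 0.061 * 8.8 = 0.5368
Step 2: x = sqrt(0.5368)
x = 0.733 um


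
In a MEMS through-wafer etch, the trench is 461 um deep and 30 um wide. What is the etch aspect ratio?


Step 1: AR = depth / width
Step 2: AR = 461 / 30
AR = 15.4


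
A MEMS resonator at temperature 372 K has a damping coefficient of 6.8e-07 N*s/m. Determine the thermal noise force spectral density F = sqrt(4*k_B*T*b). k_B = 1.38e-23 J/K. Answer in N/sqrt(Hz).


Step 1: Compute 4 * k_B * T * b
= 4 * 1.38e-23 * 372 * 6.8e-07
= 1.3963e-26 N^2/Hz
Step 2: F_noise = sqrt(1.3963e-26)
F_noise = 1.18e-13 N/sqrt(Hz)


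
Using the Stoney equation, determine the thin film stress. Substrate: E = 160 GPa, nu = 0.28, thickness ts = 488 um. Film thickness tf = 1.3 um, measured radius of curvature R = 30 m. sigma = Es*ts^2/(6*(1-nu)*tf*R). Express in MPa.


Step 1: Compute numerator: Es * ts^2 = 160 * 488^2 = 38103040 (GPa*um^2)
Step 2: Compute denominator (R in um): 6*(1-nu)*tf*R = 6*0.72*1.3*30e6 = 168480000.0 (um^2)
Step 3: sigma (GPa) = 38103040 / 168480000.0 = 2.26158e-01 GPa
Step 4: Convert to MPa (x1000): sigma = 226.2 MPa


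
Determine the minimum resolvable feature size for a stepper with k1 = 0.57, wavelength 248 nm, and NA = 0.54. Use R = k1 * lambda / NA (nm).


Step 1: Identify values: k1 = 0.57, lambda = 248 nm, NA = 0.54
Step 2: R = k1 * lambda / NA
R = 0.57 * 248 / 0.54
R = 261.8 nm


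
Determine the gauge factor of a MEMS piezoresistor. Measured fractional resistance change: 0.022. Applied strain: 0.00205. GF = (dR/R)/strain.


Step 1: Identify values.
dR/R = 0.022, strain = 0.00205
Step 2: GF = (dR/R) / strain = 0.022 / 0.00205
GF = 10.7


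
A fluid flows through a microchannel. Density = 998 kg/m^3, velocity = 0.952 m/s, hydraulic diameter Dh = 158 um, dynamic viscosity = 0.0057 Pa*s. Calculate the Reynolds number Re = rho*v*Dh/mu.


Step 1: Convert Dh to meters: Dh = 158e-6 m
Step 2: Re = rho * v * Dh / mu
Re = 998 * 0.952 * 158e-6 / 0.0057
Re = 26.336


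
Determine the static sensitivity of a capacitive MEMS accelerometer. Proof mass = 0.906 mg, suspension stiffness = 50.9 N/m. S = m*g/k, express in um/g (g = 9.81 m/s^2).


Step 1: Convert mass: m = 0.906 mg = 9.06e-07 kg
Step 2: S = m * g / k = 9.06e-07 * 9.81 / 50.9
Step 3: S = 1.75e-07 m/g
Step 4: Convert to um/g: S = 0.175 um/g


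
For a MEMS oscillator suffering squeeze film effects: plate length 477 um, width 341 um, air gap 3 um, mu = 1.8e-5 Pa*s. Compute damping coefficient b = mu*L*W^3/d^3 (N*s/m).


Step 1: Convert to SI.
L = 477e-6 m, W = 341e-6 m, d = 3e-6 m
Step 2: W^3 = (341e-6)^3 = 3.97e-11 m^3
Step 3: d^3 = (3e-6)^3 = 2.70e-17 m^3
Step 4: b = 1.8e-5 * 477e-6 * 3.97e-11 / 2.70e-17
b = 1.26e-02 N*s/m


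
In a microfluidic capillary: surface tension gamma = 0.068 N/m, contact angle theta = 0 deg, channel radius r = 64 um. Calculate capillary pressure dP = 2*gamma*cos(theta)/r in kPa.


Step 1: cos(0 deg) = 1.0
Step 2: Convert r to m: r = 64e-6 m
Step 3: dP = 2 * 0.068 * 1.0 / 64e-6 = 2125.0 Pa
Step 4: Convert Pa to kPa (divide by 1000).
dP = 2.13 kPa


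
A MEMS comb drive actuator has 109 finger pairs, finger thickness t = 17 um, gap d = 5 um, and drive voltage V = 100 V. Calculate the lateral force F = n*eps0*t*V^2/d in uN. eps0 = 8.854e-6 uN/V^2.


Step 1: Parameters: n=109, eps0=8.854e-6 uN/V^2, t=17 um, V=100 V, d=5 um
Step 2: V^2 = 10000
Step 3: F = 109 * 8.854e-6 * 17 * 10000 / 5
F = 32.813 uN


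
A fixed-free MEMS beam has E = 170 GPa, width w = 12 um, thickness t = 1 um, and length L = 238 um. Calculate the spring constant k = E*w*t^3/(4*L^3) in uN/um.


Step 1: Convert E to consistent units (1 GPa = 1000 uN/um^2).
E = 170 GPa = 170000 uN/um^2
Step 2: Compute t^3 = 1^3 = 1
Step 3: Compute L^3 = 238^3 = 13481272
Step 4: k = 170000 * 12 * 1 / (4 * 13481272)
k = 0.0378 uN/um


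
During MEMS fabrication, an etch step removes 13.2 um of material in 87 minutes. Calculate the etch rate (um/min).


Step 1: Etch rate = depth / time
Step 2: rate = 13.2 / 87
rate = 0.152 um/min


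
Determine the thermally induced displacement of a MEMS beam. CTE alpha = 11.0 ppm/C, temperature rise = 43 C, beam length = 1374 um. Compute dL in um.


Step 1: Convert CTE: alpha = 11.0 ppm/C = 11.0e-6 /C
Step 2: dL = 11.0e-6 * 43 * 1374
dL = 0.6499 um


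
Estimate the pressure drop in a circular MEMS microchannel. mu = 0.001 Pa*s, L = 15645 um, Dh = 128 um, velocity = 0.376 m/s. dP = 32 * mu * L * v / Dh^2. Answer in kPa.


Step 1: Convert to SI: L = 15645e-6 m, Dh = 128e-6 m
Step 2: dP = 32 * 0.001 * 15645e-6 * 0.376 / (128e-6)^2
Step 3: dP = 11489.30 Pa
Step 4: Convert to kPa: dP = 11.49 kPa


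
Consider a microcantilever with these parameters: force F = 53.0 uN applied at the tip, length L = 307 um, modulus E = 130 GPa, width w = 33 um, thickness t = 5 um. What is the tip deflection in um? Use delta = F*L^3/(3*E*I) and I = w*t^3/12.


Step 1: Calculate the second moment of area.
I = w * t^3 / 12 = 33 * 5^3 / 12 = 343.75 um^4
Step 2: Convert E to consistent units (1 GPa = 1000 uN/um^2).
E = 130 GPa = 130000 uN/um^2
Step 3: Calculate tip deflection.
delta = F * L^3 / (3 * E * I)
delta = 53.0 * 307^3 / (3 * 130000 * 343.75)
delta = 11.4389 um


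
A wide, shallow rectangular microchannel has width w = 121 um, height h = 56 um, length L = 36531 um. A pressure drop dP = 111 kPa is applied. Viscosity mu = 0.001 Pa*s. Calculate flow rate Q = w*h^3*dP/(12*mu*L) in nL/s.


Step 1: Convert all dimensions to SI (meters).
w = 121e-6 m, h = 56e-6 m, L = 36531e-6 m, dP = 111e3 Pa
Step 2: Q = w * h^3 * dP / (12 * mu * L)
Q = 121e-6 * (56e-6)^3 * 111e3 / (12 * 0.001 * 36531e-6) = 5.38058657e-09 m^3/s
Step 3: Convert Q from m^3/s to nL/s (1 m^3 = 1e12 nL, so multiply by 1e12).
Q = 5380.587 nL/s


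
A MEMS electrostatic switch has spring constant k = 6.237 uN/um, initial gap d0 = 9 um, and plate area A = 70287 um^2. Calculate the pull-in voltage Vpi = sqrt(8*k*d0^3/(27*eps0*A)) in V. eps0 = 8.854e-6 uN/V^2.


Step 1: Compute numerator: 8 * k * d0^3 = 8 * 6.237 * 9^3 = 36374.184
Step 2: Compute denominator: 27 * eps0 * A = 27 * 8.854e-6 * 70287 = 16.80267
Step 3: Vpi = sqrt(36374.184 / 16.80267)
Vpi = 46.53 V


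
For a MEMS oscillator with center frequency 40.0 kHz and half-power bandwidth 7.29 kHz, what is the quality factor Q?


Step 1: Q = f0 / bandwidth
Step 2: Q = 40.0 / 7.29
Q = 5.5


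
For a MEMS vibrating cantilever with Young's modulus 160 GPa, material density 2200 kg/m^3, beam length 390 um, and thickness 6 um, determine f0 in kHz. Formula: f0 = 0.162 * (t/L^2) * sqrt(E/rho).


Step 1: Convert units to SI.
t_SI = 6e-6 m, L_SI = 390e-6 m
Step 2: Calculate sqrt(E/rho).
sqrt(160e9 / 2200) = 8528.03 m/s
Step 3: Compute f0.
f0 = 0.162 * 6e-6 / (390e-6)^2 * 8528.03 = 54498.7 Hz = 54.5 kHz


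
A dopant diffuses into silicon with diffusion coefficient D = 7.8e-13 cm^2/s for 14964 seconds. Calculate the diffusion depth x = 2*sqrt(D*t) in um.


Step 1: Compute D*t = 7.8e-13 * 14964 = 1.167192e-08 cm^2
Step 2: sqrt(D*t) = 1.08037e-04 cm
Step 3: x = 2 * 1.08037e-04 cm = 2.16074e-04 cm
Step 4: Convert to um (1 cm = 1e4 um): x = 2.161 um


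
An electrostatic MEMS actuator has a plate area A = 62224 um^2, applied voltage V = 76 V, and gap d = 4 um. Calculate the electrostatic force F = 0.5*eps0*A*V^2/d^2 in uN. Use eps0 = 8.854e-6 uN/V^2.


Step 1: Identify parameters.
eps0 = 8.854e-6 uN/V^2, A = 62224 um^2, V = 76 V, d = 4 um
Step 2: Compute V^2 = 76^2 = 5776
Step 3: Compute d^2 = 4^2 = 16
Step 4: F = 0.5 * 8.854e-6 * 62224 * 5776 / 16
F = 99.443 uN


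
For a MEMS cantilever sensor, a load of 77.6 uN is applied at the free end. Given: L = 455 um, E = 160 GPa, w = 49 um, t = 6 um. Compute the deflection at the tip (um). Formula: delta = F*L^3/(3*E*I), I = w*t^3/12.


Step 1: Calculate the second moment of area.
I = w * t^3 / 12 = 49 * 6^3 / 12 = 882.0 um^4
Step 2: Convert E to consistent units (1 GPa = 1000 uN/um^2).
E = 160 GPa = 160000 uN/um^2
Step 3: Calculate tip deflection.
delta = F * L^3 / (3 * E * I)
delta = 77.6 * 455^3 / (3 * 160000 * 882.0)
delta = 17.2658 um


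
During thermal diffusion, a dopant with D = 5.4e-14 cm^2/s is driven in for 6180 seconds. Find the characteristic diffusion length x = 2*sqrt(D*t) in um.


Step 1: Compute D*t = 5.4e-14 * 6180 = 3.3372e-10 cm^2
Step 2: sqrt(D*t) = 1.8268e-05 cm
Step 3: x = 2 * 1.8268e-05 cm = 3.6536e-05 cm
Step 4: Convert to um (1 cm = 1e4 um): x = 0.365 um


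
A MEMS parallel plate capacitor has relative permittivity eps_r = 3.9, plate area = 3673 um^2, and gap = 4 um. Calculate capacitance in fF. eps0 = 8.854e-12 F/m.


Step 1: Convert area to m^2: A = 3673e-12 m^2
Step 2: Convert gap to m: d = 4e-6 m
Step 3: C = eps0 * eps_r * A / d
C = 8.854e-12 * 3.9 * 3673e-12 / 4e-6
Step 4: Convert to fF (multiply by 1e15).
C = 31.71 fF


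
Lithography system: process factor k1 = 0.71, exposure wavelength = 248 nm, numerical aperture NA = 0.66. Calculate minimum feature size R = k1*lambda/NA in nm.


Step 1: Identify values: k1 = 0.71, lambda = 248 nm, NA = 0.66
Step 2: R = k1 * lambda / NA
R = 0.71 * 248 / 0.66
R = 266.8 nm


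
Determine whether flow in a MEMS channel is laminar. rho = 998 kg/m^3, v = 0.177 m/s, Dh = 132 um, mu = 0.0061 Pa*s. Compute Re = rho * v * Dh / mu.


Step 1: Convert Dh to meters: Dh = 132e-6 m
Step 2: Re = rho * v * Dh / mu
Re = 998 * 0.177 * 132e-6 / 0.0061
Re = 3.823
Since Re = 3.823 is below ~2300, the flow is laminar.


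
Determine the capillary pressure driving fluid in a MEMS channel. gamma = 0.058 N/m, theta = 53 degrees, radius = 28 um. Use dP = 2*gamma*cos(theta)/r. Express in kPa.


Step 1: cos(53 deg) = 0.6018
Step 2: Convert r to m: r = 28e-6 m
Step 3: dP = 2 * 0.058 * 0.6018 / 28e-6 = 2493.2 Pa
Step 4: Convert Pa to kPa (divide by 1000).
dP = 2.49 kPa


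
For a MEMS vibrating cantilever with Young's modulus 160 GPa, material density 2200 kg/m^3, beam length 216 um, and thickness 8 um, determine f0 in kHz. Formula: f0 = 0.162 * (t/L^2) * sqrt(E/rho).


Step 1: Convert units to SI.
t_SI = 8e-6 m, L_SI = 216e-6 m
Step 2: Calculate sqrt(E/rho).
sqrt(160e9 / 2200) = 8528.03 m/s
Step 3: Compute f0.
f0 = 0.162 * 8e-6 / (216e-6)^2 * 8528.03 = 236889.7 Hz = 236.89 kHz


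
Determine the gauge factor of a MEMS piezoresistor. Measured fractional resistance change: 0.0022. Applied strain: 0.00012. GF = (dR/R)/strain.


Step 1: Identify values.
dR/R = 0.0022, strain = 0.00012
Step 2: GF = (dR/R) / strain = 0.0022 / 0.00012
GF = 18.3
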